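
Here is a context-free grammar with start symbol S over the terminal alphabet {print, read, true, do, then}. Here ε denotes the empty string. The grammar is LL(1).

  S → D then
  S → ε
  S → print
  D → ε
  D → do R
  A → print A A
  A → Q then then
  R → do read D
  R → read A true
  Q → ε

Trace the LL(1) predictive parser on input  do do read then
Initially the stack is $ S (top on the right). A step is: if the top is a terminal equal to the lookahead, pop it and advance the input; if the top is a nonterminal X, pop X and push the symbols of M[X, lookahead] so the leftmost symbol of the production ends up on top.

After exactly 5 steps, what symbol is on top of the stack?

step 1: stack=$ S  input=do do read then $  — expand S → D then
step 2: stack=$ then D  input=do do read then $  — expand D → do R
step 3: stack=$ then R do  input=do do read then $  — match do
step 4: stack=$ then R  input=do read then $  — expand R → do read D
step 5: stack=$ then D read do  input=do read then $  — match do
Stack after step 5: $ then D read (top = read).

read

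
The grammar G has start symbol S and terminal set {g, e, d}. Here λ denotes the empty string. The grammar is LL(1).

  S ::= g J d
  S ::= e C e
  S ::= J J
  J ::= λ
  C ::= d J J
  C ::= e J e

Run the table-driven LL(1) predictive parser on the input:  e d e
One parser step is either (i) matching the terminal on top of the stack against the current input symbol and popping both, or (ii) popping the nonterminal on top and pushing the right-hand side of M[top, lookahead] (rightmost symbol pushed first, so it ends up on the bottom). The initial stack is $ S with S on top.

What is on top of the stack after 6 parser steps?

     Stack      Input    Action
  1  $ S        e d e $  expand S ::= e C e
  2  $ e C e    e d e $  match e
  3  $ e C      d e $    expand C ::= d J J
  4  $ e J J d  d e $    match d
  5  $ e J J    e $      expand J ::= λ
  6  $ e J      e $      expand J ::= λ
Stack after step 6: $ e (top = e).

e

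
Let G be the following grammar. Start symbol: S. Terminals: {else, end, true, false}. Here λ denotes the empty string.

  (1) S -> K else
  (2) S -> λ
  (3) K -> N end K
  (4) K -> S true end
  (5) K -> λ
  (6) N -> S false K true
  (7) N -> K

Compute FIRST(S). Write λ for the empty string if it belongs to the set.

{λ, else, end, false, true}

FIRST(S) = {λ, else, end, false, true}  (via K else)
FIRST(K) = {λ, else, end, false, true}  (via N end K, S true end)
FIRST(N) = {λ, else, end, false, true}  (via S false K true, K)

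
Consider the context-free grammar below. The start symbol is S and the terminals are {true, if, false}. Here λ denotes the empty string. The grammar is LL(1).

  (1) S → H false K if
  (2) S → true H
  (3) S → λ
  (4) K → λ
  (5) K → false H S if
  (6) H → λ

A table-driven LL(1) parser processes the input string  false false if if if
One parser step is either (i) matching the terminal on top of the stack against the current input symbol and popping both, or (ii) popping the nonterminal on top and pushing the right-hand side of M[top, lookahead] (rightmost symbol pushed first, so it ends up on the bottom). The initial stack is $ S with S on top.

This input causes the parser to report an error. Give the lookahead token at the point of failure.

      Stack              Input                   Action
   1  $ S                false false if if if $  expand S → H false K if
   2  $ if K false H     false false if if if $  expand H → λ
   3  $ if K false       false false if if if $  match false
   4  $ if K             false if if if $        expand K → false H S if
   5  $ if if S H false  false if if if $        match false
   6  $ if if S H        if if if $              expand H → λ
   7  $ if if S          if if if $              expand S → λ
   8  $ if if            if if if $              match if
   9  $ if               if if $                 match if
  10  $                  if $                    error: stack empty but input remains

if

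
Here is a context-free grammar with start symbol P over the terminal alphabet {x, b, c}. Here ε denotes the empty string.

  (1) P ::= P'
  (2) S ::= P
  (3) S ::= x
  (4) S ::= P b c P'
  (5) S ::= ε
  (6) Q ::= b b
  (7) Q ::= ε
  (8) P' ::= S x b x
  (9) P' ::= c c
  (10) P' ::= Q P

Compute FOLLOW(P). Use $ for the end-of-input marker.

FIRST(Q) = {ε, b}
FIRST(P) = {b, c, x}  (via P')
FIRST(S) = {ε, b, c, x}  (via P, P b c P')
FIRST(P') = {b, c, x}  (via S x b x, Q P)
FOLLOW(P) includes $ since P is the start symbol.
FOLLOW(S): in P'::=S x b x, S is followed by x b x with FIRST {x}. Thus FOLLOW(S) = {x}.
FOLLOW(Q): in P'::=Q P, Q is followed by P with FIRST {b, c, x}. Thus FOLLOW(Q) = {b, c, x}.
FOLLOW(P): in S::=P, the suffix after P is empty, so FOLLOW(P) ⊇ FOLLOW(S) = {x}; in S::=P b c P', P is followed by b c P' with FIRST {b}; in P'::=Q P, the suffix after P is empty, so FOLLOW(P) ⊇ FOLLOW(P') = {$, b, x}. Thus FOLLOW(P) = {$, b, x}.
FOLLOW(P'): in P::=P', the suffix after P' is empty, so FOLLOW(P') ⊇ FOLLOW(P) = {$, b, x}; in S::=P b c P', the suffix after P' is empty, so FOLLOW(P') ⊇ FOLLOW(S) = {x}. Thus FOLLOW(P') = {$, b, x}.

{$, b, x}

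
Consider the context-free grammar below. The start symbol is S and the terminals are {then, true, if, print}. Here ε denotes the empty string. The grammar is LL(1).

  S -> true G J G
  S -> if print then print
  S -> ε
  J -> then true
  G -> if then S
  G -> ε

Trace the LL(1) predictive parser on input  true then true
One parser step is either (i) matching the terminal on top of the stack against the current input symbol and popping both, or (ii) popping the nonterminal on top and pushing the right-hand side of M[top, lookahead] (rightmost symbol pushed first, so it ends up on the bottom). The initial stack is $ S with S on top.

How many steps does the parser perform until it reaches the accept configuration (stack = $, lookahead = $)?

step 1: stack=$ S  input=true then true $  — expand S -> true G J G
step 2: stack=$ G J G true  input=true then true $  — match true
step 3: stack=$ G J G  input=then true $  — expand G -> ε
step 4: stack=$ G J  input=then true $  — expand J -> then true
step 5: stack=$ G true then  input=then true $  — match then
step 6: stack=$ G true  input=true $  — match true
step 7: stack=$ G  input=$  — expand G -> ε
Accept reached after 7 steps.

7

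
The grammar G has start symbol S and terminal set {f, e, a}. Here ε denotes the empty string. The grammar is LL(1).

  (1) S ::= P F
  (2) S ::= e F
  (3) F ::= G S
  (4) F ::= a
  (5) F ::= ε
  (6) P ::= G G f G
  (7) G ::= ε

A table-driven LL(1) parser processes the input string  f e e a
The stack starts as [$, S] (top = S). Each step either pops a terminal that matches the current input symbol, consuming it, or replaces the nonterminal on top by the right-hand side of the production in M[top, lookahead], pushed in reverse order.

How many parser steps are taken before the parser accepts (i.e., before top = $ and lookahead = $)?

step 1: stack=$ S  input=f e e a $  — expand S ::= P F
step 2: stack=$ F P  input=f e e a $  — expand P ::= G G f G
step 3: stack=$ F G f G G  input=f e e a $  — expand G ::= ε
step 4: stack=$ F G f G  input=f e e a $  — expand G ::= ε
step 5: stack=$ F G f  input=f e e a $  — match f
step 6: stack=$ F G  input=e e a $  — expand G ::= ε
step 7: stack=$ F  input=e e a $  — expand F ::= G S
step 8: stack=$ S G  input=e e a $  — expand G ::= ε
step 9: stack=$ S  input=e e a $  — expand S ::= e F
step 10: stack=$ F e  input=e e a $  — match e
step 11: stack=$ F  input=e a $  — expand F ::= G S
step 12: stack=$ S G  input=e a $  — expand G ::= ε
step 13: stack=$ S  input=e a $  — expand S ::= e F
step 14: stack=$ F e  input=e a $  — match e
step 15: stack=$ F  input=a $  — expand F ::= a
step 16: stack=$ a  input=a $  — match a
Accept reached after 16 steps.

16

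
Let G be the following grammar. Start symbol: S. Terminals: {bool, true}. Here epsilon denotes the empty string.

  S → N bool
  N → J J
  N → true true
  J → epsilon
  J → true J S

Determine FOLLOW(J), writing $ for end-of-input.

{bool, true}

FIRST(J): from J→epsilon we get {epsilon}; from J→true J S we get {true}. So FIRST(J) = {epsilon, true}.
FIRST(N): from N→J J we get {epsilon, true}; from N→true true we get {true}. So FIRST(N) = {epsilon, true}.
FIRST(S): from S→N bool we get {bool, true}. So FIRST(S) = {bool, true}.
FOLLOW(S) includes $ since S is the start symbol.
FOLLOW(N): in S→N bool, N is followed by bool with FIRST {bool}. Thus FOLLOW(N) = {bool}.
FOLLOW(J): in N→J J (occurrence 1), J is followed by J with FIRST {epsilon, true}; in N→J J (occurrence 1), the suffix after J is nullable, so FOLLOW(J) ⊇ FOLLOW(N) = {bool}; in N→J J (occurrence 2), the suffix after J is empty, so FOLLOW(J) ⊇ FOLLOW(N) = {bool}; in J→true J S, J is followed by S with FIRST {bool, true}. Thus FOLLOW(J) = {bool, true}.
FOLLOW(S): in J→true J S, the suffix after S is empty, so FOLLOW(S) ⊇ FOLLOW(J) = {bool, true}. Thus FOLLOW(S) = {$, bool, true}.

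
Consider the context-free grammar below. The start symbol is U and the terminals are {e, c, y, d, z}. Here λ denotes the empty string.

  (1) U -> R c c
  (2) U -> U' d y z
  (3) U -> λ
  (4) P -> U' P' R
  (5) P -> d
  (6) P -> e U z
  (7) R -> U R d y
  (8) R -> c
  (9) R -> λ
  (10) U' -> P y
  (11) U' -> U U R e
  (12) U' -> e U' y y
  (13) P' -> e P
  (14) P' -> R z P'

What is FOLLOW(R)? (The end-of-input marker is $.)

FIRST(U): from U->R c c we get {c, d, e}; from U->U' d y z we get {c, d, e}; from U->λ we get {λ}. So FIRST(U) = {λ, c, d, e}.
FIRST(R): from R->U R d y we get {c, d, e}; from R->c we get {c}; from R->λ we get {λ}. So FIRST(R) = {λ, c, d, e}.
FIRST(P'): from P'->e P we get {e}; from P'->R z P' we get {c, d, e, z}. So FIRST(P') = {c, d, e, z}.
FIRST(P): from P->U' P' R we get {c, d, e}; from P->d we get {d}; from P->e U z we get {e}. So FIRST(P) = {c, d, e}.
FIRST(U'): from U'->P y we get {c, d, e}; from U'->U U R e we get {c, d, e}; from U'->e U' y y we get {e}. So FIRST(U') = {c, d, e}.
FOLLOW(U) includes $ since U is the start symbol.
FOLLOW(U): in P->e U z, U is followed by z with FIRST {z}; in R->U R d y, U is followed by R d y with FIRST {c, d, e}; in U'->U U R e (occurrence 1), U is followed by U R e with FIRST {c, d, e}; in U'->U U R e (occurrence 2), U is followed by R e with FIRST {c, d, e}. Thus FOLLOW(U) = {$, c, d, e, z}.
FOLLOW(U'): in U->U' d y z, U' is followed by d y z with FIRST {d}; in P->U' P' R, U' is followed by P' R with FIRST {c, d, e, z}; in U'->e U' y y, U' is followed by y y with FIRST {y}. Thus FOLLOW(U') = {c, d, e, y, z}.
FOLLOW(P): in U'->P y, P is followed by y with FIRST {y}; in P'->e P, the suffix after P is empty, so FOLLOW(P) ⊇ FOLLOW(P') = {c, d, e, y}. Thus FOLLOW(P) = {c, d, e, y}.
FOLLOW(R): in U->R c c, R is followed by c c with FIRST {c}; in P->U' P' R, the suffix after R is empty, so FOLLOW(R) ⊇ FOLLOW(P) = {c, d, e, y}; in R->U R d y, R is followed by d y with FIRST {d}; in U'->U U R e, R is followed by e with FIRST {e}; in P'->R z P', R is followed by z P' with FIRST {z}. Thus FOLLOW(R) = {c, d, e, y, z}.
FOLLOW(P'): in P->U' P' R, P' is followed by R with FIRST {λ, c, d, e}; in P->U' P' R, the suffix after P' is nullable, so FOLLOW(P') ⊇ FOLLOW(P) = {c, d, e, y}; in P'->R z P', the suffix after P' is empty (adds nothing new). Thus FOLLOW(P') = {c, d, e, y}.

{c, d, e, y, z}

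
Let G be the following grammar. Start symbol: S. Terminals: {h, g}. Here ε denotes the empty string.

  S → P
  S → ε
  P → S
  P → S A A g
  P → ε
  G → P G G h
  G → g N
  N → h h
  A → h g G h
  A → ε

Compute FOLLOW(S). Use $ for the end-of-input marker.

{$, g, h}

FIRST(N): from N→h h we get {h}. So FIRST(N) = {h}.
FIRST(A): from A→h g G h we get {h}; from A→ε we get {ε}. So FIRST(A) = {ε, h}.
FIRST(S): from S→P we get {ε, g, h}; from S→ε we get {ε}. So FIRST(S) = {ε, g, h}.
FIRST(P): from P→S we get {ε, g, h}; from P→S A A g we get {g, h}; from P→ε we get {ε}. So FIRST(P) = {ε, g, h}.
FIRST(G): from G→P G G h we get {g, h}; from G→g N we get {g}. So FIRST(G) = {g, h}.
FOLLOW(S) includes $ since S is the start symbol.
FOLLOW(G): in G→P G G h (occurrence 1), G is followed by G h with FIRST {g, h}; in G→P G G h (occurrence 2), G is followed by h with FIRST {h}; in A→h g G h, G is followed by h with FIRST {h}. Thus FOLLOW(G) = {g, h}.
FOLLOW(N): in G→g N, the suffix after N is empty, so FOLLOW(N) ⊇ FOLLOW(G) = {g, h}. Thus FOLLOW(N) = {g, h}.
FOLLOW(A): in P→S A A g (occurrence 1), A is followed by A g with FIRST {g, h}; in P→S A A g (occurrence 2), A is followed by g with FIRST {g}. Thus FOLLOW(A) = {g, h}.
FOLLOW(S): in P→S, the suffix after S is empty, so FOLLOW(S) ⊇ FOLLOW(P) = {$, g, h}; in P→S A A g, S is followed by A A g with FIRST {g, h}. Thus FOLLOW(S) = {$, g, h}.
FOLLOW(P): in S→P, the suffix after P is empty, so FOLLOW(P) ⊇ FOLLOW(S) = {$, g, h}; in G→P G G h, P is followed by G G h with FIRST {g, h}. Thus FOLLOW(P) = {$, g, h}.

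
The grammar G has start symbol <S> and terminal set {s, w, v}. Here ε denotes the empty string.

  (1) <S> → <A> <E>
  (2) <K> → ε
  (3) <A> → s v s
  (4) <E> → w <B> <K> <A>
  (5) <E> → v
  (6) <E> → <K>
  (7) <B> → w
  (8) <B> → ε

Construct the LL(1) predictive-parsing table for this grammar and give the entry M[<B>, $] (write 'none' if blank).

none

FIRST(<K>): from <K>→ε we get {ε}. So FIRST(<K>) = {ε}.
FIRST(<A>): from <A>→s v s we get {s}. So FIRST(<A>) = {s}.
FIRST(<B>): from <B>→w we get {w}; from <B>→ε we get {ε}. So FIRST(<B>) = {ε, w}.
FIRST(<S>): from <S>→<A> <E> we get {s}. So FIRST(<S>) = {s}.
FIRST(<E>): from <E>→w <B> <K> <A> we get {w}; from <E>→v we get {v}; from <E>→<K> we get {ε}. So FIRST(<E>) = {ε, v, w}.
FOLLOW(<S>) includes $ since <S> is the start symbol.
FOLLOW(<B>): in <E>→w <B> <K> <A>, <B> is followed by <K> <A> with FIRST {s}. Thus FOLLOW(<B>) = {s}.
For <B> → w: FIRST(w) = {w}, so it goes in M[<B>, t] for t ∈ {w}.
For <B> → ε: FIRST(ε) = {ε}, so it goes in M[<B>, t] for t ∈ {}; since ε ∈ FIRST, also for every t ∈ FOLLOW(<B>) = {s}.
None of these place a production in M[<B>, $].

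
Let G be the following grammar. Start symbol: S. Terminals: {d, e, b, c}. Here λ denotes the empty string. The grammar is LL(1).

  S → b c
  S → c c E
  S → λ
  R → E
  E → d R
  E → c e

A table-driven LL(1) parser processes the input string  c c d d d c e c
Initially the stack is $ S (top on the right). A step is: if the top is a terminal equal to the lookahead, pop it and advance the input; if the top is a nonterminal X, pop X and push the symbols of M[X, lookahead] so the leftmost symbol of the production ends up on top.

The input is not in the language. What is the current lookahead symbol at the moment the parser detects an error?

step 1: stack=$ S  input=c c d d d c e c $  — expand S → c c E
step 2: stack=$ E c c  input=c c d d d c e c $  — match c
step 3: stack=$ E c  input=c d d d c e c $  — match c
step 4: stack=$ E  input=d d d c e c $  — expand E → d R
step 5: stack=$ R d  input=d d d c e c $  — match d
step 6: stack=$ R  input=d d c e c $  — expand R → E
step 7: stack=$ E  input=d d c e c $  — expand E → d R
step 8: stack=$ R d  input=d d c e c $  — match d
step 9: stack=$ R  input=d c e c $  — expand R → E
step 10: stack=$ E  input=d c e c $  — expand E → d R
step 11: stack=$ R d  input=d c e c $  — match d
step 12: stack=$ R  input=c e c $  — expand R → E
step 13: stack=$ E  input=c e c $  — expand E → c e
step 14: stack=$ e c  input=c e c $  — match c
step 15: stack=$ e  input=e c $  — match e
step 16: stack=$  input=c $  — error: stack empty but input remains

c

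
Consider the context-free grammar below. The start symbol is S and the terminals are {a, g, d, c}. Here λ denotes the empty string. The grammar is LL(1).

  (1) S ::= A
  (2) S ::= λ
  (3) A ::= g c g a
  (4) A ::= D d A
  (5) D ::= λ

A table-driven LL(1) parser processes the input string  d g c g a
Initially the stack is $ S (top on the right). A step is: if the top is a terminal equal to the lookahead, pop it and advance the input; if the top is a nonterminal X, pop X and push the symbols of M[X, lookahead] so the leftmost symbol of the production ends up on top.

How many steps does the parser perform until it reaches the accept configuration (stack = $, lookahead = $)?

step 1: stack=$ S  input=d g c g a $  — expand S ::= A
step 2: stack=$ A  input=d g c g a $  — expand A ::= D d A
step 3: stack=$ A d D  input=d g c g a $  — expand D ::= λ
step 4: stack=$ A d  input=d g c g a $  — match d
step 5: stack=$ A  input=g c g a $  — expand A ::= g c g a
step 6: stack=$ a g c g  input=g c g a $  — match g
step 7: stack=$ a g c  input=c g a $  — match c
step 8: stack=$ a g  input=g a $  — match g
step 9: stack=$ a  input=a $  — match a
Accept reached after 9 steps.

9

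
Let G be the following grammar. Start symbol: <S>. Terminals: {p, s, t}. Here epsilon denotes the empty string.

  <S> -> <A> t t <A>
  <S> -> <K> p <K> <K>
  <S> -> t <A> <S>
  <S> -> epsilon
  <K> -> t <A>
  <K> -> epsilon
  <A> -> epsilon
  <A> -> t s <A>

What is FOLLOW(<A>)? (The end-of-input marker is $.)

{$, p, t}

FIRST(<K>) = {epsilon, t}
FIRST(<A>) = {epsilon, t}
FIRST(<S>) = {epsilon, p, t}  (via <A> t t <A>, <K> p <K> <K>)
FOLLOW(<S>) includes $ since <S> is the start symbol.
FOLLOW(<S>): in <S>->t <A> <S>, the suffix after <S> is empty (adds nothing new). Thus FOLLOW(<S>) = {$}.
FOLLOW(<K>): in <S>-><K> p <K> <K> (occurrence 1), <K> is followed by p <K> <K> with FIRST {p}; in <S>-><K> p <K> <K> (occurrence 2), <K> is followed by <K> with FIRST {epsilon, t}; in <S>-><K> p <K> <K> (occurrence 2), the suffix after <K> is nullable, so FOLLOW(<K>) ⊇ FOLLOW(<S>) = {$}; in <S>-><K> p <K> <K> (occurrence 3), the suffix after <K> is empty, so FOLLOW(<K>) ⊇ FOLLOW(<S>) = {$}. Thus FOLLOW(<K>) = {$, p, t}.
FOLLOW(<A>): in <S>-><A> t t <A> (occurrence 1), <A> is followed by t t <A> with FIRST {t}; in <S>-><A> t t <A> (occurrence 2), the suffix after <A> is empty, so FOLLOW(<A>) ⊇ FOLLOW(<S>) = {$}; in <S>->t <A> <S>, <A> is followed by <S> with FIRST {epsilon, p, t}; in <S>->t <A> <S>, the suffix after <A> is nullable, so FOLLOW(<A>) ⊇ FOLLOW(<S>) = {$}; in <K>->t <A>, the suffix after <A> is empty, so FOLLOW(<A>) ⊇ FOLLOW(<K>) = {$, p, t}; in <A>->t s <A>, the suffix after <A> is empty (adds nothing new). Thus FOLLOW(<A>) = {$, p, t}.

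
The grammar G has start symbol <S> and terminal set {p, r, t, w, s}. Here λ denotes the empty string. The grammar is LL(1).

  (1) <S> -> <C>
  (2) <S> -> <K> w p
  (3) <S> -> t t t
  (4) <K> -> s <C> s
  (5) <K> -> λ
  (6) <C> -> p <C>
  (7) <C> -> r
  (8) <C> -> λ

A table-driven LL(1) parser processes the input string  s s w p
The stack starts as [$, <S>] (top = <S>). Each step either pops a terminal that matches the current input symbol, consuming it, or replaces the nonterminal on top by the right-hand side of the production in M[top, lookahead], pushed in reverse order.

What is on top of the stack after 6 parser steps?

p

step 1: stack=$ <S>  input=s s w p $  — expand <S> -> <K> w p
step 2: stack=$ p w <K>  input=s s w p $  — expand <K> -> s <C> s
step 3: stack=$ p w s <C> s  input=s s w p $  — match s
step 4: stack=$ p w s <C>  input=s w p $  — expand <C> -> λ
step 5: stack=$ p w s  input=s w p $  — match s
step 6: stack=$ p w  input=w p $  — match w
Stack after step 6: $ p (top = p).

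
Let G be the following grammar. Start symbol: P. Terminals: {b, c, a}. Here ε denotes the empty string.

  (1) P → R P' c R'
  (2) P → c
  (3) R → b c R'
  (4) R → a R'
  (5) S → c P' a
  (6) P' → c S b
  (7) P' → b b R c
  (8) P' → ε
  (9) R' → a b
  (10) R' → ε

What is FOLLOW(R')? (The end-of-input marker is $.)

{$, b, c}

FIRST(R): from R→b c R' we get {b}; from R→a R' we get {a}. So FIRST(R) = {a, b}.
FIRST(S): from S→c P' a we get {c}. So FIRST(S) = {c}.
FIRST(P'): from P'→c S b we get {c}; from P'→b b R c we get {b}; from P'→ε we get {ε}. So FIRST(P') = {ε, b, c}.
FIRST(R'): from R'→a b we get {a}; from R'→ε we get {ε}. So FIRST(R') = {ε, a}.
FIRST(P): from P→R P' c R' we get {a, b}; from P→c we get {c}. So FIRST(P) = {a, b, c}.
FOLLOW(P) includes $ since P is the start symbol.
FOLLOW(P): P appears on no right-hand side. Thus FOLLOW(P) = {$}.
FOLLOW(R): in P→R P' c R', R is followed by P' c R' with FIRST {b, c}; in P'→b b R c, R is followed by c with FIRST {c}. Thus FOLLOW(R) = {b, c}.
FOLLOW(S): in P'→c S b, S is followed by b with FIRST {b}. Thus FOLLOW(S) = {b}.
FOLLOW(P'): in P→R P' c R', P' is followed by c R' with FIRST {c}; in S→c P' a, P' is followed by a with FIRST {a}. Thus FOLLOW(P') = {a, c}.
FOLLOW(R'): in P→R P' c R', the suffix after R' is empty, so FOLLOW(R') ⊇ FOLLOW(P) = {$}; in R→b c R', the suffix after R' is empty, so FOLLOW(R') ⊇ FOLLOW(R) = {b, c}; in R→a R', the suffix after R' is empty, so FOLLOW(R') ⊇ FOLLOW(R) = {b, c}. Thus FOLLOW(R') = {$, b, c}.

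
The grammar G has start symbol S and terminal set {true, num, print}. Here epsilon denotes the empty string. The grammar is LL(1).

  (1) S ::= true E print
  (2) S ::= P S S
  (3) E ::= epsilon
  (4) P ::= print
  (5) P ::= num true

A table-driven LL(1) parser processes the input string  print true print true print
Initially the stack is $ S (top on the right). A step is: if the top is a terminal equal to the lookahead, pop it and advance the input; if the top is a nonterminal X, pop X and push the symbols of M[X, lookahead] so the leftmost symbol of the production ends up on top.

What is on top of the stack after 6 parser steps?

step 1: stack=$ S  input=print true print true print $  — expand S ::= P S S
step 2: stack=$ S S P  input=print true print true print $  — expand P ::= print
step 3: stack=$ S S print  input=print true print true print $  — match print
step 4: stack=$ S S  input=true print true print $  — expand S ::= true E print
step 5: stack=$ S print E true  input=true print true print $  — match true
step 6: stack=$ S print E  input=print true print $  — expand E ::= epsilon
Stack after step 6: $ S print (top = print).

print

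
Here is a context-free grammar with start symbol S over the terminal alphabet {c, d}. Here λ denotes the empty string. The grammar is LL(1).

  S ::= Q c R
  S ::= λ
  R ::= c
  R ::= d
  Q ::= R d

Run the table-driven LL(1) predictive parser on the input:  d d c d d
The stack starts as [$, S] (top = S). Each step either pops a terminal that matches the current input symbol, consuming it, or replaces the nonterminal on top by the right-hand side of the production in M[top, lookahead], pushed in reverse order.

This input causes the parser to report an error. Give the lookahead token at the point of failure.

step 1: stack=$ S  input=d d c d d $  — expand S ::= Q c R
step 2: stack=$ R c Q  input=d d c d d $  — expand Q ::= R d
step 3: stack=$ R c d R  input=d d c d d $  — expand R ::= d
step 4: stack=$ R c d d  input=d d c d d $  — match d
step 5: stack=$ R c d  input=d c d d $  — match d
step 6: stack=$ R c  input=c d d $  — match c
step 7: stack=$ R  input=d d $  — expand R ::= d
step 8: stack=$ d  input=d d $  — match d
step 9: stack=$  input=d $  — error: stack empty but input remains

d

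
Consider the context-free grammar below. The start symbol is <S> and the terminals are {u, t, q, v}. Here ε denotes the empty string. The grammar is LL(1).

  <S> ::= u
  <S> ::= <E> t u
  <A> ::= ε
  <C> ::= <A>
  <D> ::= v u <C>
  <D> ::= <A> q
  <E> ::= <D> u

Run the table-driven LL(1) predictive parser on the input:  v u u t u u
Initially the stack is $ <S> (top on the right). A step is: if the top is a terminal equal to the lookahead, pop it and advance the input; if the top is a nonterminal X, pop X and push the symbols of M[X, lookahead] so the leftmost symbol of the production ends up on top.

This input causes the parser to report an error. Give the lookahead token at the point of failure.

u

      Stack            Input          Action
   1  $ <S>            v u u t u u $  expand <S> ::= <E> t u
   2  $ u t <E>        v u u t u u $  expand <E> ::= <D> u
   3  $ u t u <D>      v u u t u u $  expand <D> ::= v u <C>
   4  $ u t u <C> u v  v u u t u u $  match v
   5  $ u t u <C> u    u u t u u $    match u
   6  $ u t u <C>      u t u u $      expand <C> ::= <A>
   7  $ u t u <A>      u t u u $      expand <A> ::= ε
   8  $ u t u          u t u u $      match u
   9  $ u t            t u u $        match t
  10  $ u              u u $          match u
  11  $                u $            error: stack empty but input remains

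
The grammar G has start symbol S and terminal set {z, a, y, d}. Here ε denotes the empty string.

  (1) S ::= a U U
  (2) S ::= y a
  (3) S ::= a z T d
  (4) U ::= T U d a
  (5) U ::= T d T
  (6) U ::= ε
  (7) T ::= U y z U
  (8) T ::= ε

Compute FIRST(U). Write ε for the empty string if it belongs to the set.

{ε, d, y}

FIRST(S): from S::=a U U we get {a}; from S::=y a we get {y}; from S::=a z T d we get {a}. So FIRST(S) = {a, y}.
FIRST(U): from U::=T U d a we get {d, y}; from U::=T d T we get {d, y}; from U::=ε we get {ε}. So FIRST(U) = {ε, d, y}.
FIRST(T): from T::=U y z U we get {d, y}; from T::=ε we get {ε}. So FIRST(T) = {ε, d, y}.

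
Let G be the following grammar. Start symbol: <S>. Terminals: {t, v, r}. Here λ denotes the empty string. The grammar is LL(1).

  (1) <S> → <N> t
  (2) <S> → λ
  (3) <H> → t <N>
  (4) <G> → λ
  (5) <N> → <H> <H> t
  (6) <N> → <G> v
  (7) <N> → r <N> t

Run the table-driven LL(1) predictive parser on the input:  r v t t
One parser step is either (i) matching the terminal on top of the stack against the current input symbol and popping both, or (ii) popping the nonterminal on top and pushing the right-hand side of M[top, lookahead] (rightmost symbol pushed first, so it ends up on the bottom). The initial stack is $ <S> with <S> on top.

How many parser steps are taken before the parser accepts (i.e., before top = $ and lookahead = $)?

8

step 1: stack=$ <S>  input=r v t t $  — expand <S> → <N> t
step 2: stack=$ t <N>  input=r v t t $  — expand <N> → r <N> t
step 3: stack=$ t t <N> r  input=r v t t $  — match r
step 4: stack=$ t t <N>  input=v t t $  — expand <N> → <G> v
step 5: stack=$ t t v <G>  input=v t t $  — expand <G> → λ
step 6: stack=$ t t v  input=v t t $  — match v
step 7: stack=$ t t  input=t t $  — match t
step 8: stack=$ t  input=t $  — match t
Accept reached after 8 steps.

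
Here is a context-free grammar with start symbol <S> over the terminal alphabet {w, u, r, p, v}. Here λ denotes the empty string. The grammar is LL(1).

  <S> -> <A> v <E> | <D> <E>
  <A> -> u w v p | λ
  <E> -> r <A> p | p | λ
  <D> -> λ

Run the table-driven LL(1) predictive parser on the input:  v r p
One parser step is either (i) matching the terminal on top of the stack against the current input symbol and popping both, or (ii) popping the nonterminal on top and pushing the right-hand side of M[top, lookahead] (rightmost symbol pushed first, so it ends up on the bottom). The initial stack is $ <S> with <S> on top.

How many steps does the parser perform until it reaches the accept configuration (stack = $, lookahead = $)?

7

step 1: stack=$ <S>  input=v r p $  — expand <S> -> <A> v <E>
step 2: stack=$ <E> v <A>  input=v r p $  — expand <A> -> λ
step 3: stack=$ <E> v  input=v r p $  — match v
step 4: stack=$ <E>  input=r p $  — expand <E> -> r <A> p
step 5: stack=$ p <A> r  input=r p $  — match r
step 6: stack=$ p <A>  input=p $  — expand <A> -> λ
step 7: stack=$ p  input=p $  — match p
Accept reached after 7 steps.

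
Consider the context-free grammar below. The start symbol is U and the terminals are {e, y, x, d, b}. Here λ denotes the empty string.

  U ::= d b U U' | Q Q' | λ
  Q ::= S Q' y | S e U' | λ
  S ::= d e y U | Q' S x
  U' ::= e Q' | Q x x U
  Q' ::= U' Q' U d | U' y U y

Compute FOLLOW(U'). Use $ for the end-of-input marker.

FIRST(U): from U::=d b U U' we get {d}; from U::=Q Q' we get {d, e, x}; from U::=λ we get {λ}. So FIRST(U) = {λ, d, e, x}.
FIRST(Q): from Q::=S Q' y we get {d, e, x}; from Q::=S e U' we get {d, e, x}; from Q::=λ we get {λ}. So FIRST(Q) = {λ, d, e, x}.
FIRST(U'): from U'::=e Q' we get {e}; from U'::=Q x x U we get {d, e, x}. So FIRST(U') = {d, e, x}.
FIRST(Q'): from Q'::=U' Q' U d we get {d, e, x}; from Q'::=U' y U y we get {d, e, x}. So FIRST(Q') = {d, e, x}.
FIRST(S): from S::=d e y U we get {d}; from S::=Q' S x we get {d, e, x}. So FIRST(S) = {d, e, x}.
FOLLOW(U) includes $ since U is the start symbol.
FOLLOW(Q): in U::=Q Q', Q is followed by Q' with FIRST {d, e, x}; in U'::=Q x x U, Q is followed by x x U with FIRST {x}. Thus FOLLOW(Q) = {d, e, x}.
FOLLOW(S): in Q::=S Q' y, S is followed by Q' y with FIRST {d, e, x}; in Q::=S e U', S is followed by e U' with FIRST {e}; in S::=Q' S x, S is followed by x with FIRST {x}. Thus FOLLOW(S) = {d, e, x}.
FOLLOW(U): in U::=d b U U', U is followed by U' with FIRST {d, e, x}; in S::=d e y U, the suffix after U is empty, so FOLLOW(U) ⊇ FOLLOW(S) = {d, e, x}; in U'::=Q x x U, the suffix after U is empty, so FOLLOW(U) ⊇ FOLLOW(U') = {$, d, e, x, y}; in Q'::=U' Q' U d, U is followed by d with FIRST {d}; in Q'::=U' y U y, U is followed by y with FIRST {y}. Thus FOLLOW(U) = {$, d, e, x, y}.
FOLLOW(U'): in U::=d b U U', the suffix after U' is empty, so FOLLOW(U') ⊇ FOLLOW(U) = {$, d, e, x, y}; in Q::=S e U', the suffix after U' is empty, so FOLLOW(U') ⊇ FOLLOW(Q) = {d, e, x}; in Q'::=U' Q' U d, U' is followed by Q' U d with FIRST {d, e, x}; in Q'::=U' y U y, U' is followed by y U y with FIRST {y}. Thus FOLLOW(U') = {$, d, e, x, y}.
FOLLOW(Q'): in U::=Q Q', the suffix after Q' is empty, so FOLLOW(Q') ⊇ FOLLOW(U) = {$, d, e, x, y}; in Q::=S Q' y, Q' is followed by y with FIRST {y}; in S::=Q' S x, Q' is followed by S x with FIRST {d, e, x}; in U'::=e Q', the suffix after Q' is empty, so FOLLOW(Q') ⊇ FOLLOW(U') = {$, d, e, x, y}; in Q'::=U' Q' U d, Q' is followed by U d with FIRST {d, e, x}. Thus FOLLOW(Q') = {$, d, e, x, y}.

{$, d, e, x, y}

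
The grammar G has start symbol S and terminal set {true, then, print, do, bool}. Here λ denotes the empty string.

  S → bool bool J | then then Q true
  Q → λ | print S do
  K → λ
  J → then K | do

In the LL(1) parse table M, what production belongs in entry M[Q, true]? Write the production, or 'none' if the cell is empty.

FIRST(S) = {bool, then}
FIRST(Q) = {λ, print}
FIRST(K) = {λ}
FIRST(J) = {do, then}
FOLLOW(S) includes $ since S is the start symbol.
FOLLOW(Q): in S→then then Q true, Q is followed by true with FIRST {true}. Thus FOLLOW(Q) = {true}.
For Q → λ: FIRST(λ) = {λ}, so it goes in M[Q, t] for t ∈ {}; since λ ∈ FIRST, also for every t ∈ FOLLOW(Q) = {true}.
For Q → print S do: FIRST(print S do) = {print}, so it goes in M[Q, t] for t ∈ {print}.

Q → λ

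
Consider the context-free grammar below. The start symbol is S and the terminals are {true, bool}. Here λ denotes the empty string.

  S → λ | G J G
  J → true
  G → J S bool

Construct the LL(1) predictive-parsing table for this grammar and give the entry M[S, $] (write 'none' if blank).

FIRST(J) = {true}
FIRST(G) = {true}  (via J S bool)
FIRST(S) = {λ, true}  (via G J G)
FOLLOW(S) includes $ since S is the start symbol.
FOLLOW(S): in G→J S bool, S is followed by bool with FIRST {bool}. Thus FOLLOW(S) = {$, bool}.
For S → λ: FIRST(λ) = {λ}, so it goes in M[S, t] for t ∈ {}; since λ ∈ FIRST, also for every t ∈ FOLLOW(S) = {$, bool}.
For S → G J G: FIRST(G J G) = {true}, so it goes in M[S, t] for t ∈ {true}.

S → λ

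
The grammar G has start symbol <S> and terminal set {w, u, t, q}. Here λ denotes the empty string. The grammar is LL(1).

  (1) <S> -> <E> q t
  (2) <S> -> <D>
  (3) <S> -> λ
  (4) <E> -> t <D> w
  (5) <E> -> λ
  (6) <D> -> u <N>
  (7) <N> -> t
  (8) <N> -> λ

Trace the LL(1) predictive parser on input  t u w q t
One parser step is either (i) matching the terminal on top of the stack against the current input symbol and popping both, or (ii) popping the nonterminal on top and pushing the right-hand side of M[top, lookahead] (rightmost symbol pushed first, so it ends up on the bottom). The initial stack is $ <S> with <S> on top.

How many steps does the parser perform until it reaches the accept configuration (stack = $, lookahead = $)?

9

step 1: stack=$ <S>  input=t u w q t $  — expand <S> -> <E> q t
step 2: stack=$ t q <E>  input=t u w q t $  — expand <E> -> t <D> w
step 3: stack=$ t q w <D> t  input=t u w q t $  — match t
step 4: stack=$ t q w <D>  input=u w q t $  — expand <D> -> u <N>
step 5: stack=$ t q w <N> u  input=u w q t $  — match u
step 6: stack=$ t q w <N>  input=w q t $  — expand <N> -> λ
step 7: stack=$ t q w  input=w q t $  — match w
step 8: stack=$ t q  input=q t $  — match q
step 9: stack=$ t  input=t $  — match t
Accept reached after 9 steps.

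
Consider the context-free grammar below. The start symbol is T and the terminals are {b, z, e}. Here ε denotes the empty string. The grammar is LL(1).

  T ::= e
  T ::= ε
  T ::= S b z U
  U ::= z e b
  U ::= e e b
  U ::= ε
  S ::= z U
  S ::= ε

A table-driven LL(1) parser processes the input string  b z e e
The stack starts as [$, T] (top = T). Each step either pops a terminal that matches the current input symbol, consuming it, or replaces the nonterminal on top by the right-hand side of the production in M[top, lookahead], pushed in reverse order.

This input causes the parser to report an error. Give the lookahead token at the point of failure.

$

step 1: stack=$ T  input=b z e e $  — expand T ::= S b z U
step 2: stack=$ U z b S  input=b z e e $  — expand S ::= ε
step 3: stack=$ U z b  input=b z e e $  — match b
step 4: stack=$ U z  input=z e e $  — match z
step 5: stack=$ U  input=e e $  — expand U ::= e e b
step 6: stack=$ b e e  input=e e $  — match e
step 7: stack=$ b e  input=e $  — match e
step 8: stack=$ b  input=$  — error: top is terminal b but lookahead is $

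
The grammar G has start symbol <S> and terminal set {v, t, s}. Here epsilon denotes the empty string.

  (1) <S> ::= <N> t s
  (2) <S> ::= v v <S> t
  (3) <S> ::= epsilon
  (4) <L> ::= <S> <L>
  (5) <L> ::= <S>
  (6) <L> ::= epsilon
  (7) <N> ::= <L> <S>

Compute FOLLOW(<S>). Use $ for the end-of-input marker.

{$, t, v}

FIRST(<S>): from <S>::=<N> t s we get {t, v}; from <S>::=v v <S> t we get {v}; from <S>::=epsilon we get {epsilon}. So FIRST(<S>) = {epsilon, t, v}.
FIRST(<L>): from <L>::=<S> <L> we get {epsilon, t, v}; from <L>::=<S> we get {epsilon, t, v}; from <L>::=epsilon we get {epsilon}. So FIRST(<L>) = {epsilon, t, v}.
FIRST(<N>): from <N>::=<L> <S> we get {epsilon, t, v}. So FIRST(<N>) = {epsilon, t, v}.
FOLLOW(<S>) includes $ since <S> is the start symbol.
FOLLOW(<N>): in <S>::=<N> t s, <N> is followed by t s with FIRST {t}. Thus FOLLOW(<N>) = {t}.
FOLLOW(<L>): in <L>::=<S> <L>, the suffix after <L> is empty (adds nothing new); in <N>::=<L> <S>, <L> is followed by <S> with FIRST {epsilon, t, v}; in <N>::=<L> <S>, the suffix after <L> is nullable, so FOLLOW(<L>) ⊇ FOLLOW(<N>) = {t}. Thus FOLLOW(<L>) = {t, v}.
FOLLOW(<S>): in <S>::=v v <S> t, <S> is followed by t with FIRST {t}; in <L>::=<S> <L>, <S> is followed by <L> with FIRST {epsilon, t, v}; in <L>::=<S> <L>, the suffix after <S> is nullable, so FOLLOW(<S>) ⊇ FOLLOW(<L>) = {t, v}; in <L>::=<S>, the suffix after <S> is empty, so FOLLOW(<S>) ⊇ FOLLOW(<L>) = {t, v}; in <N>::=<L> <S>, the suffix after <S> is empty, so FOLLOW(<S>) ⊇ FOLLOW(<N>) = {t}. Thus FOLLOW(<S>) = {$, t, v}.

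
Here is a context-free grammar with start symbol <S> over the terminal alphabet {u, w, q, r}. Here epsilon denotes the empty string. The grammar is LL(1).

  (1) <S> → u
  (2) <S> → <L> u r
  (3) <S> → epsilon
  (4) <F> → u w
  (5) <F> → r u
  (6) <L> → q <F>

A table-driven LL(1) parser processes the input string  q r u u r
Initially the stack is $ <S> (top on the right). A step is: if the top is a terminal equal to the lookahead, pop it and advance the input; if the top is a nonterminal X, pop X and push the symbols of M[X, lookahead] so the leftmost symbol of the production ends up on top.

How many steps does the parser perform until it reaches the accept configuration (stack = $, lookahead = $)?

     Stack        Input        Action
  1  $ <S>        q r u u r $  expand <S> → <L> u r
  2  $ r u <L>    q r u u r $  expand <L> → q <F>
  3  $ r u <F> q  q r u u r $  match q
  4  $ r u <F>    r u u r $    expand <F> → r u
  5  $ r u u r    r u u r $    match r
  6  $ r u u      u u r $      match u
  7  $ r u        u r $        match u
  8  $ r          r $          match r
Accept reached after 8 steps.

8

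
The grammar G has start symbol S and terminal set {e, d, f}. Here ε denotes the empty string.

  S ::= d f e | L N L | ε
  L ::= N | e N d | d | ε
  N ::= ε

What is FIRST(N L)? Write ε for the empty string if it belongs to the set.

{ε, d, e}

FIRST(N): from N::=ε we get {ε}. So FIRST(N) = {ε}.
FIRST(L): from L::=N we get {ε}; from L::=e N d we get {e}; from L::=d we get {d}; from L::=ε we get {ε}. So FIRST(L) = {ε, d, e}.
FIRST(S): from S::=d f e we get {d}; from S::=L N L we get {ε, d, e}; from S::=ε we get {ε}. So FIRST(S) = {ε, d, e}.
FIRST(N L): take FIRST of each symbol in turn, carrying on past any symbol whose FIRST contains ε; result {ε, d, e}.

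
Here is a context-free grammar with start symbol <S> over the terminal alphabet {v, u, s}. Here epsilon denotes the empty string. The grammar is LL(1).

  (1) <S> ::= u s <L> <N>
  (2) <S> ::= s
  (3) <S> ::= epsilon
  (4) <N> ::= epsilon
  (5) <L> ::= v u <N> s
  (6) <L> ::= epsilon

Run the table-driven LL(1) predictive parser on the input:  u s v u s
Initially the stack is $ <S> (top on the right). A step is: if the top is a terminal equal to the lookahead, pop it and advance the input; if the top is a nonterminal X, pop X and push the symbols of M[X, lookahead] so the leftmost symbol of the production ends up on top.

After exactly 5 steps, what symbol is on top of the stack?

u

step 1: stack=$ <S>  input=u s v u s $  — expand <S> ::= u s <L> <N>
step 2: stack=$ <N> <L> s u  input=u s v u s $  — match u
step 3: stack=$ <N> <L> s  input=s v u s $  — match s
step 4: stack=$ <N> <L>  input=v u s $  — expand <L> ::= v u <N> s
step 5: stack=$ <N> s <N> u v  input=v u s $  — match v
Stack after step 5: $ <N> s <N> u (top = u).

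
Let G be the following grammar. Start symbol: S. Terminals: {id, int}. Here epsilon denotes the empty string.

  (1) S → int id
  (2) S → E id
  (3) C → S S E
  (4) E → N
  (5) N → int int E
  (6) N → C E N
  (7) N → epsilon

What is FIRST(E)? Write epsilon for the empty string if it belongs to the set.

FIRST(S): from S→int id we get {int}; from S→E id we get {id, int}. So FIRST(S) = {id, int}.
FIRST(C): from C→S S E we get {id, int}. So FIRST(C) = {id, int}.
FIRST(N): from N→int int E we get {int}; from N→C E N we get {id, int}; from N→epsilon we get {epsilon}. So FIRST(N) = {epsilon, id, int}.
FIRST(E): from E→N we get {epsilon, id, int}. So FIRST(E) = {epsilon, id, int}.

{epsilon, id, int}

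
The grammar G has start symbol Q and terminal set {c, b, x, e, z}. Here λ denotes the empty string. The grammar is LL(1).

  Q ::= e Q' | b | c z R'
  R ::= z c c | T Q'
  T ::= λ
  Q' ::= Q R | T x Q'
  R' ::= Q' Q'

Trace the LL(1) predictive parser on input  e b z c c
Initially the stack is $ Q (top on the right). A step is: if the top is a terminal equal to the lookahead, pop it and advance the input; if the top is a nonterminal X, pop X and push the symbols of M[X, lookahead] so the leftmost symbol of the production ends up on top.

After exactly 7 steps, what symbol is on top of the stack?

step 1: stack=$ Q  input=e b z c c $  — expand Q ::= e Q'
step 2: stack=$ Q' e  input=e b z c c $  — match e
step 3: stack=$ Q'  input=b z c c $  — expand Q' ::= Q R
step 4: stack=$ R Q  input=b z c c $  — expand Q ::= b
step 5: stack=$ R b  input=b z c c $  — match b
step 6: stack=$ R  input=z c c $  — expand R ::= z c c
step 7: stack=$ c c z  input=z c c $  — match z
Stack after step 7: $ c c (top = c).

c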